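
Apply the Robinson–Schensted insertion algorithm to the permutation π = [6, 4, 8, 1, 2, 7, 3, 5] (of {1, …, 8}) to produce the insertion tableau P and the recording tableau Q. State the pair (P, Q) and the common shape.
P = [1, 2, 3, 5] / [4, 7] / [6, 8];  Q = [1, 3, 6, 8] / [2, 5] / [4, 7];  common shape = (4, 2, 2)

Row-insert the values π_1, π_2, … into P one at a time, bumping the leftmost entry strictly greater than the inserted value down to the next row. The recording tableau Q records, in position (i, j), the step at which that cell was added to P.
  Insert 6 (step 1): P = [6];  Q = [1]
  Insert 4 (step 2): P = [4] / [6];  Q = [1] / [2]
  Insert 8 (step 3): P = [4, 8] / [6];  Q = [1, 3] / [2]
  Insert 1 (step 4): P = [1, 8] / [4] / [6];  Q = [1, 3] / [2] / [4]
  Insert 2 (step 5): P = [1, 2] / [4, 8] / [6];  Q = [1, 3] / [2, 5] / [4]
  Insert 7 (step 6): P = [1, 2, 7] / [4, 8] / [6];  Q = [1, 3, 6] / [2, 5] / [4]
  Insert 3 (step 7): P = [1, 2, 3] / [4, 7] / [6, 8];  Q = [1, 3, 6] / [2, 5] / [4, 7]
  Insert 5 (step 8): P = [1, 2, 3, 5] / [4, 7] / [6, 8];  Q = [1, 3, 6, 8] / [2, 5] / [4, 7]
Final shape: (4, 2, 2).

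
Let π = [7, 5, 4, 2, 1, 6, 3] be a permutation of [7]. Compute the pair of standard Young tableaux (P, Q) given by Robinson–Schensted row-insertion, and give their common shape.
P = [1, 3] / [2, 6] / [4] / [5] / [7];  Q = [1, 6] / [2, 7] / [3] / [4] / [5];  common shape = (2, 2, 1, 1, 1)

Row-insert the values π_1, π_2, … into P one at a time, bumping the leftmost entry strictly greater than the inserted value down to the next row. The recording tableau Q records, in position (i, j), the step at which that cell was added to P.
  Insert 7 (step 1): P = [7];  Q = [1]
  Insert 5 (step 2): P = [5] / [7];  Q = [1] / [2]
  Insert 4 (step 3): P = [4] / [5] / [7];  Q = [1] / [2] / [3]
  Insert 2 (step 4): P = [2] / [4] / [5] / [7];  Q = [1] / [2] / [3] / [4]
  Insert 1 (step 5): P = [1] / [2] / [4] / [5] / [7];  Q = [1] / [2] / [3] / [4] / [5]
  Insert 6 (step 6): P = [1, 6] / [2] / [4] / [5] / [7];  Q = [1, 6] / [2] / [3] / [4] / [5]
  Insert 3 (step 7): P = [1, 3] / [2, 6] / [4] / [5] / [7];  Q = [1, 6] / [2, 7] / [3] / [4] / [5]
Final shape: (2, 2, 1, 1, 1).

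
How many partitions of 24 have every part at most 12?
p(24, parts ≤ 12) = 1380

Use the recurrence p(n, m) = p(n, m−1) + p(n−m, m): either the largest part is < m (count p(n, m−1)) or the largest part is exactly m (remove one copy of m, count p(n−m, m)). With p(0, ·) = 1 this gives p(24, parts ≤ 12) = 1380. (By conjugating Young diagrams, this also counts partitions of 24 into at most 12 parts.)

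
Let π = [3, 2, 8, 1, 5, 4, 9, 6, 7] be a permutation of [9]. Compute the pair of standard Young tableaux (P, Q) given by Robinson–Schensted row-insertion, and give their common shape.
P = [1, 4, 6, 7] / [2, 5, 9] / [3, 8];  Q = [1, 3, 7, 9] / [2, 5, 8] / [4, 6];  common shape = (4, 3, 2)

Row-insert the values π_1, π_2, … into P one at a time, bumping the leftmost entry strictly greater than the inserted value down to the next row. The recording tableau Q records, in position (i, j), the step at which that cell was added to P.
  Insert 3 (step 1): P = [3];  Q = [1]
  Insert 2 (step 2): P = [2] / [3];  Q = [1] / [2]
  Insert 8 (step 3): P = [2, 8] / [3];  Q = [1, 3] / [2]
  Insert 1 (step 4): P = [1, 8] / [2] / [3];  Q = [1, 3] / [2] / [4]
  Insert 5 (step 5): P = [1, 5] / [2, 8] / [3];  Q = [1, 3] / [2, 5] / [4]
  Insert 4 (step 6): P = [1, 4] / [2, 5] / [3, 8];  Q = [1, 3] / [2, 5] / [4, 6]
  Insert 9 (step 7): P = [1, 4, 9] / [2, 5] / [3, 8];  Q = [1, 3, 7] / [2, 5] / [4, 6]
  Insert 6 (step 8): P = [1, 4, 6] / [2, 5, 9] / [3, 8];  Q = [1, 3, 7] / [2, 5, 8] / [4, 6]
  Insert 7 (step 9): P = [1, 4, 6, 7] / [2, 5, 9] / [3, 8];  Q = [1, 3, 7, 9] / [2, 5, 8] / [4, 6]
Final shape: (4, 3, 2).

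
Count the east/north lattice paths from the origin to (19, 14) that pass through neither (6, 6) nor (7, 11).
Number of paths = 618827040

Inclusion–exclusion. Total paths: C(33, 19) = 818809200. Through P₁: C(12, 6)·C(21, 13) = 188024760. Through P₂: C(18, 7)·C(15, 12) = 14479920. Since P₁ is strictly southwest of P₂, a monotone path through both must visit P₁ then P₂; paths through both = C(12, 6)·C(6, 1)·C(15, 12) = 2522520. Avoid both = 818809200 − 188024760 − 14479920 + 2522520 = 618827040.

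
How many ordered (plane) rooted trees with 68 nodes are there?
C_67 = 22033725021956517463358552614056949950

These ordered rooted trees are counted by the Catalan number C_n = (1/(n + 1)) · C(2n, n). For n = 67: C_67 = (1/68) · C(134, 67) = 1498293301493043187508381577755872596600/68 = 22033725021956517463358552614056949950.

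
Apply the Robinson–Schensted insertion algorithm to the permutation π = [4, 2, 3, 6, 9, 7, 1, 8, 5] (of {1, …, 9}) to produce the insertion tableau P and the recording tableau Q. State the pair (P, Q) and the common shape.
P = [1, 3, 5, 7, 8] / [2, 6] / [4, 9];  Q = [1, 3, 4, 5, 8] / [2, 6] / [7, 9];  common shape = (5, 2, 2)

Row-insert the values π_1, π_2, … into P one at a time, bumping the leftmost entry strictly greater than the inserted value down to the next row. The recording tableau Q records, in position (i, j), the step at which that cell was added to P.
  Insert 4 (step 1): P = [4];  Q = [1]
  Insert 2 (step 2): P = [2] / [4];  Q = [1] / [2]
  Insert 3 (step 3): P = [2, 3] / [4];  Q = [1, 3] / [2]
  Insert 6 (step 4): P = [2, 3, 6] / [4];  Q = [1, 3, 4] / [2]
  Insert 9 (step 5): P = [2, 3, 6, 9] / [4];  Q = [1, 3, 4, 5] / [2]
  Insert 7 (step 6): P = [2, 3, 6, 7] / [4, 9];  Q = [1, 3, 4, 5] / [2, 6]
  Insert 1 (step 7): P = [1, 3, 6, 7] / [2, 9] / [4];  Q = [1, 3, 4, 5] / [2, 6] / [7]
  Insert 8 (step 8): P = [1, 3, 6, 7, 8] / [2, 9] / [4];  Q = [1, 3, 4, 5, 8] / [2, 6] / [7]
  Insert 5 (step 9): P = [1, 3, 5, 7, 8] / [2, 6] / [4, 9];  Q = [1, 3, 4, 5, 8] / [2, 6] / [7, 9]
Final shape: (5, 2, 2).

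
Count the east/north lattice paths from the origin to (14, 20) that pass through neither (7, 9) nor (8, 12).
Number of paths = 787038450

Inclusion–exclusion. Total paths: C(34, 14) = 1391975640. Through P₁: C(16, 7)·C(18, 7) = 364066560. Through P₂: C(20, 8)·C(14, 6) = 378287910. Since P₁ is strictly southwest of P₂, a monotone path through both must visit P₁ then P₂; paths through both = C(16, 7)·C(4, 1)·C(14, 6) = 137417280. Avoid both = 1391975640 − 364066560 − 378287910 + 137417280 = 787038450.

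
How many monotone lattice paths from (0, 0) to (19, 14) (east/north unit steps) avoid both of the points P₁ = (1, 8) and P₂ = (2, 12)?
Number of paths = 817589970

Inclusion–exclusion. Total paths: C(33, 19) = 818809200. Through P₁: C(9, 1)·C(24, 18) = 1211364. Through P₂: C(14, 2)·C(19, 17) = 15561. Since P₁ is strictly southwest of P₂, a monotone path through both must visit P₁ then P₂; paths through both = C(9, 1)·C(5, 1)·C(19, 17) = 7695. Avoid both = 818809200 − 1211364 − 15561 + 7695 = 817589970.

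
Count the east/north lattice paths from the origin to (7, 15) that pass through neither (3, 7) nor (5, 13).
Number of paths = 79896

Inclusion–exclusion. Total paths: C(22, 7) = 170544. Through P₁: C(10, 3)·C(12, 4) = 59400. Through P₂: C(18, 5)·C(4, 2) = 51408. Since P₁ is strictly southwest of P₂, a monotone path through both must visit P₁ then P₂; paths through both = C(10, 3)·C(8, 2)·C(4, 2) = 20160. Avoid both = 170544 − 59400 − 51408 + 20160 = 79896.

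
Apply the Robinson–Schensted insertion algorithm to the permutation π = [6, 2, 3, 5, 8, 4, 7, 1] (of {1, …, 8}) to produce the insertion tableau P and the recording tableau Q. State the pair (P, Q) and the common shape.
P = [1, 3, 4, 7] / [2, 8] / [5] / [6];  Q = [1, 3, 4, 5] / [2, 7] / [6] / [8];  common shape = (4, 2, 1, 1)

Row-insert the values π_1, π_2, … into P one at a time, bumping the leftmost entry strictly greater than the inserted value down to the next row. The recording tableau Q records, in position (i, j), the step at which that cell was added to P.
  Insert 6 (step 1): P = [6];  Q = [1]
  Insert 2 (step 2): P = [2] / [6];  Q = [1] / [2]
  Insert 3 (step 3): P = [2, 3] / [6];  Q = [1, 3] / [2]
  Insert 5 (step 4): P = [2, 3, 5] / [6];  Q = [1, 3, 4] / [2]
  Insert 8 (step 5): P = [2, 3, 5, 8] / [6];  Q = [1, 3, 4, 5] / [2]
  Insert 4 (step 6): P = [2, 3, 4, 8] / [5] / [6];  Q = [1, 3, 4, 5] / [2] / [6]
  Insert 7 (step 7): P = [2, 3, 4, 7] / [5, 8] / [6];  Q = [1, 3, 4, 5] / [2, 7] / [6]
  Insert 1 (step 8): P = [1, 3, 4, 7] / [2, 8] / [5] / [6];  Q = [1, 3, 4, 5] / [2, 7] / [6] / [8]
Final shape: (4, 2, 1, 1).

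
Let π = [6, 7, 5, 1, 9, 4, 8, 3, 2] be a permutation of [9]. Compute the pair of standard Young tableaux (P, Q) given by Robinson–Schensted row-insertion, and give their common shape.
P = [1, 2, 8] / [3, 7, 9] / [4] / [5] / [6];  Q = [1, 2, 5] / [3, 6, 7] / [4] / [8] / [9];  common shape = (3, 3, 1, 1, 1)

Row-insert the values π_1, π_2, … into P one at a time, bumping the leftmost entry strictly greater than the inserted value down to the next row. The recording tableau Q records, in position (i, j), the step at which that cell was added to P.
  Insert 6 (step 1): P = [6];  Q = [1]
  Insert 7 (step 2): P = [6, 7];  Q = [1, 2]
  Insert 5 (step 3): P = [5, 7] / [6];  Q = [1, 2] / [3]
  Insert 1 (step 4): P = [1, 7] / [5] / [6];  Q = [1, 2] / [3] / [4]
  Insert 9 (step 5): P = [1, 7, 9] / [5] / [6];  Q = [1, 2, 5] / [3] / [4]
  Insert 4 (step 6): P = [1, 4, 9] / [5, 7] / [6];  Q = [1, 2, 5] / [3, 6] / [4]
  Insert 8 (step 7): P = [1, 4, 8] / [5, 7, 9] / [6];  Q = [1, 2, 5] / [3, 6, 7] / [4]
  Insert 3 (step 8): P = [1, 3, 8] / [4, 7, 9] / [5] / [6];  Q = [1, 2, 5] / [3, 6, 7] / [4] / [8]
  Insert 2 (step 9): P = [1, 2, 8] / [3, 7, 9] / [4] / [5] / [6];  Q = [1, 2, 5] / [3, 6, 7] / [4] / [8] / [9]
Final shape: (3, 3, 1, 1, 1).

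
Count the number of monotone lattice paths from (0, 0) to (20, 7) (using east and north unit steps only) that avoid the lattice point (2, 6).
Number of paths = 887498

Total paths from (0, 0) to (20, 7): C(27, 20) = 888030. Paths through (2, 6): (paths (0, 0) → (2, 6)) × (paths (2, 6) → (20, 7)) = C(8, 2) · C(19, 18) = 28 · 19 = 532. Avoidance count = 888030 − 532 = 887498.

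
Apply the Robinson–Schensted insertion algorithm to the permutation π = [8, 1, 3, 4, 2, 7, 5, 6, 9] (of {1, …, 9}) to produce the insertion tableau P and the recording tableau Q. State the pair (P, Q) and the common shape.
P = [1, 2, 4, 5, 6, 9] / [3, 7] / [8];  Q = [1, 3, 4, 6, 8, 9] / [2, 7] / [5];  common shape = (6, 2, 1)

Row-insert the values π_1, π_2, … into P one at a time, bumping the leftmost entry strictly greater than the inserted value down to the next row. The recording tableau Q records, in position (i, j), the step at which that cell was added to P.
  Insert 8 (step 1): P = [8];  Q = [1]
  Insert 1 (step 2): P = [1] / [8];  Q = [1] / [2]
  Insert 3 (step 3): P = [1, 3] / [8];  Q = [1, 3] / [2]
  Insert 4 (step 4): P = [1, 3, 4] / [8];  Q = [1, 3, 4] / [2]
  Insert 2 (step 5): P = [1, 2, 4] / [3] / [8];  Q = [1, 3, 4] / [2] / [5]
  Insert 7 (step 6): P = [1, 2, 4, 7] / [3] / [8];  Q = [1, 3, 4, 6] / [2] / [5]
  Insert 5 (step 7): P = [1, 2, 4, 5] / [3, 7] / [8];  Q = [1, 3, 4, 6] / [2, 7] / [5]
  Insert 6 (step 8): P = [1, 2, 4, 5, 6] / [3, 7] / [8];  Q = [1, 3, 4, 6, 8] / [2, 7] / [5]
  Insert 9 (step 9): P = [1, 2, 4, 5, 6, 9] / [3, 7] / [8];  Q = [1, 3, 4, 6, 8, 9] / [2, 7] / [5]
Final shape: (6, 2, 1).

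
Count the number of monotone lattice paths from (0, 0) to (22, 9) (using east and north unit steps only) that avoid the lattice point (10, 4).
Number of paths = 13965887

Total paths from (0, 0) to (22, 9): C(31, 22) = 20160075. Paths through (10, 4): (paths (0, 0) → (10, 4)) × (paths (10, 4) → (22, 9)) = C(14, 10) · C(17, 12) = 1001 · 6188 = 6194188. Avoidance count = 20160075 − 6194188 = 13965887.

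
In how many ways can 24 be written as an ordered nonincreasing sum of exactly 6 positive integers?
p(24, 6 parts) = 199

Partitions of n into exactly k parts are in bijection with partitions of n − k into at most k parts (subtract 1 from each part). So p(24, exactly 6) = p(18, parts ≤ 6). Computing via the recurrence p(m, j) = p(m, j−1) + p(m−j, j) gives 199.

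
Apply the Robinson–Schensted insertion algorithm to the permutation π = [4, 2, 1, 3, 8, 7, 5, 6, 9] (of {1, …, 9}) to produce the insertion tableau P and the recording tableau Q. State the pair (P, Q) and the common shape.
P = [1, 3, 5, 6, 9] / [2, 7] / [4, 8];  Q = [1, 4, 5, 8, 9] / [2, 6] / [3, 7];  common shape = (5, 2, 2)

Row-insert the values π_1, π_2, … into P one at a time, bumping the leftmost entry strictly greater than the inserted value down to the next row. The recording tableau Q records, in position (i, j), the step at which that cell was added to P.
  Insert 4 (step 1): P = [4];  Q = [1]
  Insert 2 (step 2): P = [2] / [4];  Q = [1] / [2]
  Insert 1 (step 3): P = [1] / [2] / [4];  Q = [1] / [2] / [3]
  Insert 3 (step 4): P = [1, 3] / [2] / [4];  Q = [1, 4] / [2] / [3]
  Insert 8 (step 5): P = [1, 3, 8] / [2] / [4];  Q = [1, 4, 5] / [2] / [3]
  Insert 7 (step 6): P = [1, 3, 7] / [2, 8] / [4];  Q = [1, 4, 5] / [2, 6] / [3]
  Insert 5 (step 7): P = [1, 3, 5] / [2, 7] / [4, 8];  Q = [1, 4, 5] / [2, 6] / [3, 7]
  Insert 6 (step 8): P = [1, 3, 5, 6] / [2, 7] / [4, 8];  Q = [1, 4, 5, 8] / [2, 6] / [3, 7]
  Insert 9 (step 9): P = [1, 3, 5, 6, 9] / [2, 7] / [4, 8];  Q = [1, 4, 5, 8, 9] / [2, 6] / [3, 7]
Final shape: (5, 2, 2).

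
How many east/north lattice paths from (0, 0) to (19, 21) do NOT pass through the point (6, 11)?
Number of paths = 117123447584

Total paths from (0, 0) to (19, 21): C(40, 19) = 131282408400. Paths through (6, 11): (paths (0, 0) → (6, 11)) × (paths (6, 11) → (19, 21)) = C(17, 6) · C(23, 13) = 12376 · 1144066 = 14158960816. Avoidance count = 131282408400 − 14158960816 = 117123447584.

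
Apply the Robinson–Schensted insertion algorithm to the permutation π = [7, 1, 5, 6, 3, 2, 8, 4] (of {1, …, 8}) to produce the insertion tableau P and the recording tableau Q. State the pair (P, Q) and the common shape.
P = [1, 2, 4, 8] / [3, 6] / [5] / [7];  Q = [1, 3, 4, 7] / [2, 8] / [5] / [6];  common shape = (4, 2, 1, 1)

Row-insert the values π_1, π_2, … into P one at a time, bumping the leftmost entry strictly greater than the inserted value down to the next row. The recording tableau Q records, in position (i, j), the step at which that cell was added to P.
  Insert 7 (step 1): P = [7];  Q = [1]
  Insert 1 (step 2): P = [1] / [7];  Q = [1] / [2]
  Insert 5 (step 3): P = [1, 5] / [7];  Q = [1, 3] / [2]
  Insert 6 (step 4): P = [1, 5, 6] / [7];  Q = [1, 3, 4] / [2]
  Insert 3 (step 5): P = [1, 3, 6] / [5] / [7];  Q = [1, 3, 4] / [2] / [5]
  Insert 2 (step 6): P = [1, 2, 6] / [3] / [5] / [7];  Q = [1, 3, 4] / [2] / [5] / [6]
  Insert 8 (step 7): P = [1, 2, 6, 8] / [3] / [5] / [7];  Q = [1, 3, 4, 7] / [2] / [5] / [6]
  Insert 4 (step 8): P = [1, 2, 4, 8] / [3, 6] / [5] / [7];  Q = [1, 3, 4, 7] / [2, 8] / [5] / [6]
Final shape: (4, 2, 1, 1).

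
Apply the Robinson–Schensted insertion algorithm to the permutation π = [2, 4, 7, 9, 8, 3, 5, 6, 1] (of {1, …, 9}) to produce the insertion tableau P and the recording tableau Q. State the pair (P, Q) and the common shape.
P = [1, 3, 5, 6] / [2, 7, 8] / [4] / [9];  Q = [1, 2, 3, 4] / [5, 7, 8] / [6] / [9];  common shape = (4, 3, 1, 1)

Row-insert the values π_1, π_2, … into P one at a time, bumping the leftmost entry strictly greater than the inserted value down to the next row. The recording tableau Q records, in position (i, j), the step at which that cell was added to P.
  Insert 2 (step 1): P = [2];  Q = [1]
  Insert 4 (step 2): P = [2, 4];  Q = [1, 2]
  Insert 7 (step 3): P = [2, 4, 7];  Q = [1, 2, 3]
  Insert 9 (step 4): P = [2, 4, 7, 9];  Q = [1, 2, 3, 4]
  Insert 8 (step 5): P = [2, 4, 7, 8] / [9];  Q = [1, 2, 3, 4] / [5]
  Insert 3 (step 6): P = [2, 3, 7, 8] / [4] / [9];  Q = [1, 2, 3, 4] / [5] / [6]
  Insert 5 (step 7): P = [2, 3, 5, 8] / [4, 7] / [9];  Q = [1, 2, 3, 4] / [5, 7] / [6]
  Insert 6 (step 8): P = [2, 3, 5, 6] / [4, 7, 8] / [9];  Q = [1, 2, 3, 4] / [5, 7, 8] / [6]
  Insert 1 (step 9): P = [1, 3, 5, 6] / [2, 7, 8] / [4] / [9];  Q = [1, 2, 3, 4] / [5, 7, 8] / [6] / [9]
Final shape: (4, 3, 1, 1).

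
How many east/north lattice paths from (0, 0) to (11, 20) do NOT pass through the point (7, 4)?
Number of paths = 83073465

Total paths from (0, 0) to (11, 20): C(31, 11) = 84672315. Paths through (7, 4): (paths (0, 0) → (7, 4)) × (paths (7, 4) → (11, 20)) = C(11, 7) · C(20, 4) = 330 · 4845 = 1598850. Avoidance count = 84672315 − 1598850 = 83073465.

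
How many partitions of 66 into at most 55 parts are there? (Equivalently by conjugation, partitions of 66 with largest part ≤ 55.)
p(66, parts ≤ 55) = 2323381

Use the recurrence p(n, m) = p(n, m−1) + p(n−m, m): either the largest part is < m (count p(n, m−1)) or the largest part is exactly m (remove one copy of m, count p(n−m, m)). With p(0, ·) = 1 this gives p(66, parts ≤ 55) = 2323381. (By conjugating Young diagrams, this also counts partitions of 66 into at most 55 parts.)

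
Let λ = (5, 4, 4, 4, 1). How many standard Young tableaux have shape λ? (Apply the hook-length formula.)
# SYT of shape (5, 4, 4, 4, 1) = 1867008

Hook-length formula: f^λ = n! / Π hook(c), product over all cells c of the Young diagram. For λ = (5, 4, 4, 4, 1), n = 18 boxes. Hook lengths by row (left-to-right, top-to-bottom): [9, 7, 6, 5, 1]; [7, 5, 4, 3]; [6, 4, 3, 2]; [5, 3, 2, 1]; [1]. Product of hooks = 3429216000. So f^λ = 18! / 3429216000 = 6402373705728000 / 3429216000 = 1867008.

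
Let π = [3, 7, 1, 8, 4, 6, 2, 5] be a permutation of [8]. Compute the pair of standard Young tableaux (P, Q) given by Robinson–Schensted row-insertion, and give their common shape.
P = [1, 2, 5] / [3, 4, 6] / [7, 8];  Q = [1, 2, 4] / [3, 5, 6] / [7, 8];  common shape = (3, 3, 2)

Row-insert the values π_1, π_2, … into P one at a time, bumping the leftmost entry strictly greater than the inserted value down to the next row. The recording tableau Q records, in position (i, j), the step at which that cell was added to P.
  Insert 3 (step 1): P = [3];  Q = [1]
  Insert 7 (step 2): P = [3, 7];  Q = [1, 2]
  Insert 1 (step 3): P = [1, 7] / [3];  Q = [1, 2] / [3]
  Insert 8 (step 4): P = [1, 7, 8] / [3];  Q = [1, 2, 4] / [3]
  Insert 4 (step 5): P = [1, 4, 8] / [3, 7];  Q = [1, 2, 4] / [3, 5]
  Insert 6 (step 6): P = [1, 4, 6] / [3, 7, 8];  Q = [1, 2, 4] / [3, 5, 6]
  Insert 2 (step 7): P = [1, 2, 6] / [3, 4, 8] / [7];  Q = [1, 2, 4] / [3, 5, 6] / [7]
  Insert 5 (step 8): P = [1, 2, 5] / [3, 4, 6] / [7, 8];  Q = [1, 2, 4] / [3, 5, 6] / [7, 8]
Final shape: (3, 3, 2).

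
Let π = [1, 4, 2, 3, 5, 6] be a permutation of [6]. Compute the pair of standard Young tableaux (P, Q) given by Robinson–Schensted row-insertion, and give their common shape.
P = [1, 2, 3, 5, 6] / [4];  Q = [1, 2, 4, 5, 6] / [3];  common shape = (5, 1)

Row-insert the values π_1, π_2, … into P one at a time, bumping the leftmost entry strictly greater than the inserted value down to the next row. The recording tableau Q records, in position (i, j), the step at which that cell was added to P.
  Insert 1 (step 1): P = [1];  Q = [1]
  Insert 4 (step 2): P = [1, 4];  Q = [1, 2]
  Insert 2 (step 3): P = [1, 2] / [4];  Q = [1, 2] / [3]
  Insert 3 (step 4): P = [1, 2, 3] / [4];  Q = [1, 2, 4] / [3]
  Insert 5 (step 5): P = [1, 2, 3, 5] / [4];  Q = [1, 2, 4, 5] / [3]
  Insert 6 (step 6): P = [1, 2, 3, 5, 6] / [4];  Q = [1, 2, 4, 5, 6] / [3]
Final shape: (5, 1).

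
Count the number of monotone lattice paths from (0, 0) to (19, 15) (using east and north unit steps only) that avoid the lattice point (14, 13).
Number of paths = 1434743220

Total paths from (0, 0) to (19, 15): C(34, 19) = 1855967520. Paths through (14, 13): (paths (0, 0) → (14, 13)) × (paths (14, 13) → (19, 15)) = C(27, 14) · C(7, 5) = 20058300 · 21 = 421224300. Avoidance count = 1855967520 − 421224300 = 1434743220.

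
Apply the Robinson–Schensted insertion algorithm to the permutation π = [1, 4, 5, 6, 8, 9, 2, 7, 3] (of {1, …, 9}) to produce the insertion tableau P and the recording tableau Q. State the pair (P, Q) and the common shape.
P = [1, 2, 3, 6, 7, 9] / [4, 5] / [8];  Q = [1, 2, 3, 4, 5, 6] / [7, 8] / [9];  common shape = (6, 2, 1)

Row-insert the values π_1, π_2, … into P one at a time, bumping the leftmost entry strictly greater than the inserted value down to the next row. The recording tableau Q records, in position (i, j), the step at which that cell was added to P.
  Insert 1 (step 1): P = [1];  Q = [1]
  Insert 4 (step 2): P = [1, 4];  Q = [1, 2]
  Insert 5 (step 3): P = [1, 4, 5];  Q = [1, 2, 3]
  Insert 6 (step 4): P = [1, 4, 5, 6];  Q = [1, 2, 3, 4]
  Insert 8 (step 5): P = [1, 4, 5, 6, 8];  Q = [1, 2, 3, 4, 5]
  Insert 9 (step 6): P = [1, 4, 5, 6, 8, 9];  Q = [1, 2, 3, 4, 5, 6]
  Insert 2 (step 7): P = [1, 2, 5, 6, 8, 9] / [4];  Q = [1, 2, 3, 4, 5, 6] / [7]
  Insert 7 (step 8): P = [1, 2, 5, 6, 7, 9] / [4, 8];  Q = [1, 2, 3, 4, 5, 6] / [7, 8]
  Insert 3 (step 9): P = [1, 2, 3, 6, 7, 9] / [4, 5] / [8];  Q = [1, 2, 3, 4, 5, 6] / [7, 8] / [9]
Final shape: (6, 2, 1).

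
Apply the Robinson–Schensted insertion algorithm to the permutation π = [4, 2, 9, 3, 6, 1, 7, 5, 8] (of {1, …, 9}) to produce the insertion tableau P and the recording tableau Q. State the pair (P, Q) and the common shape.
P = [1, 3, 5, 7, 8] / [2, 6] / [4, 9];  Q = [1, 3, 5, 7, 9] / [2, 4] / [6, 8];  common shape = (5, 2, 2)

Row-insert the values π_1, π_2, … into P one at a time, bumping the leftmost entry strictly greater than the inserted value down to the next row. The recording tableau Q records, in position (i, j), the step at which that cell was added to P.
  Insert 4 (step 1): P = [4];  Q = [1]
  Insert 2 (step 2): P = [2] / [4];  Q = [1] / [2]
  Insert 9 (step 3): P = [2, 9] / [4];  Q = [1, 3] / [2]
  Insert 3 (step 4): P = [2, 3] / [4, 9];  Q = [1, 3] / [2, 4]
  Insert 6 (step 5): P = [2, 3, 6] / [4, 9];  Q = [1, 3, 5] / [2, 4]
  Insert 1 (step 6): P = [1, 3, 6] / [2, 9] / [4];  Q = [1, 3, 5] / [2, 4] / [6]
  Insert 7 (step 7): P = [1, 3, 6, 7] / [2, 9] / [4];  Q = [1, 3, 5, 7] / [2, 4] / [6]
  Insert 5 (step 8): P = [1, 3, 5, 7] / [2, 6] / [4, 9];  Q = [1, 3, 5, 7] / [2, 4] / [6, 8]
  Insert 8 (step 9): P = [1, 3, 5, 7, 8] / [2, 6] / [4, 9];  Q = [1, 3, 5, 7, 9] / [2, 4] / [6, 8]
Final shape: (5, 2, 2).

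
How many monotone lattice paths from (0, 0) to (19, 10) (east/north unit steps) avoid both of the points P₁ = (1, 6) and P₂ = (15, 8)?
Number of paths = 12636695

Inclusion–exclusion. Total paths: C(29, 19) = 20030010. Through P₁: C(7, 1)·C(22, 18) = 51205. Through P₂: C(23, 15)·C(6, 4) = 7354710. Since P₁ is strictly southwest of P₂, a monotone path through both must visit P₁ then P₂; paths through both = C(7, 1)·C(16, 14)·C(6, 4) = 12600. Avoid both = 20030010 − 51205 − 7354710 + 12600 = 12636695.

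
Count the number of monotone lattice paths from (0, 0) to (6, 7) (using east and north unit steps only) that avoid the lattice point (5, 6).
Number of paths = 792

Total paths from (0, 0) to (6, 7): C(13, 6) = 1716. Paths through (5, 6): (paths (0, 0) → (5, 6)) × (paths (5, 6) → (6, 7)) = C(11, 5) · C(2, 1) = 462 · 2 = 924. Avoidance count = 1716 − 924 = 792.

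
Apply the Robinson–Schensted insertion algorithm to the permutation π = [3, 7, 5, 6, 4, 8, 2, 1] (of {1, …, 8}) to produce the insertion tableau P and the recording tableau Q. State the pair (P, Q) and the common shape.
P = [1, 4, 6, 8] / [2] / [3] / [5] / [7];  Q = [1, 2, 4, 6] / [3] / [5] / [7] / [8];  common shape = (4, 1, 1, 1, 1)

Row-insert the values π_1, π_2, … into P one at a time, bumping the leftmost entry strictly greater than the inserted value down to the next row. The recording tableau Q records, in position (i, j), the step at which that cell was added to P.
  Insert 3 (step 1): P = [3];  Q = [1]
  Insert 7 (step 2): P = [3, 7];  Q = [1, 2]
  Insert 5 (step 3): P = [3, 5] / [7];  Q = [1, 2] / [3]
  Insert 6 (step 4): P = [3, 5, 6] / [7];  Q = [1, 2, 4] / [3]
  Insert 4 (step 5): P = [3, 4, 6] / [5] / [7];  Q = [1, 2, 4] / [3] / [5]
  Insert 8 (step 6): P = [3, 4, 6, 8] / [5] / [7];  Q = [1, 2, 4, 6] / [3] / [5]
  Insert 2 (step 7): P = [2, 4, 6, 8] / [3] / [5] / [7];  Q = [1, 2, 4, 6] / [3] / [5] / [7]
  Insert 1 (step 8): P = [1, 4, 6, 8] / [2] / [3] / [5] / [7];  Q = [1, 2, 4, 6] / [3] / [5] / [7] / [8]
Final shape: (4, 1, 1, 1, 1).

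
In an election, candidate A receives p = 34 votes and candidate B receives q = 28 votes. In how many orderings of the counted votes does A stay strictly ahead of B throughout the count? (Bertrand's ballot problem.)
Strict-lead orderings = 33833779021731045

Total orderings of the 62 votes with 34 for A: C(62, 34) = 349615716557887465. By the Bertrand ballot formula (Cycle Lemma / reflection principle), the number of orderings in which A is strictly ahead of B throughout is (p − q)/(p + q) · C(p + q, p) = (34 − 28)/(34 + 28) · 349615716557887465 = 33833779021731045.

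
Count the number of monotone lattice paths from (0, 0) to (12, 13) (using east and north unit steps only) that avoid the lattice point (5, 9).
Number of paths = 4539640

Total paths from (0, 0) to (12, 13): C(25, 12) = 5200300. Paths through (5, 9): (paths (0, 0) → (5, 9)) × (paths (5, 9) → (12, 13)) = C(14, 5) · C(11, 7) = 2002 · 330 = 660660. Avoidance count = 5200300 − 660660 = 4539640.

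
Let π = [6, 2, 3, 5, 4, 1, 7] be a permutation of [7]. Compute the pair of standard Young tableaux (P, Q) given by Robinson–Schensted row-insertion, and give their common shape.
P = [1, 3, 4, 7] / [2] / [5] / [6];  Q = [1, 3, 4, 7] / [2] / [5] / [6];  common shape = (4, 1, 1, 1)

Row-insert the values π_1, π_2, … into P one at a time, bumping the leftmost entry strictly greater than the inserted value down to the next row. The recording tableau Q records, in position (i, j), the step at which that cell was added to P.
  Insert 6 (step 1): P = [6];  Q = [1]
  Insert 2 (step 2): P = [2] / [6];  Q = [1] / [2]
  Insert 3 (step 3): P = [2, 3] / [6];  Q = [1, 3] / [2]
  Insert 5 (step 4): P = [2, 3, 5] / [6];  Q = [1, 3, 4] / [2]
  Insert 4 (step 5): P = [2, 3, 4] / [5] / [6];  Q = [1, 3, 4] / [2] / [5]
  Insert 1 (step 6): P = [1, 3, 4] / [2] / [5] / [6];  Q = [1, 3, 4] / [2] / [5] / [6]
  Insert 7 (step 7): P = [1, 3, 4, 7] / [2] / [5] / [6];  Q = [1, 3, 4, 7] / [2] / [5] / [6]
Final shape: (4, 1, 1, 1).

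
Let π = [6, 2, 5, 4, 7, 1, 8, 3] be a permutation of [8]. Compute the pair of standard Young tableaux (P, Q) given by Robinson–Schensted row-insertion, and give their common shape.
P = [1, 3, 7, 8] / [2, 4] / [5] / [6];  Q = [1, 3, 5, 7] / [2, 8] / [4] / [6];  common shape = (4, 2, 1, 1)

Row-insert the values π_1, π_2, … into P one at a time, bumping the leftmost entry strictly greater than the inserted value down to the next row. The recording tableau Q records, in position (i, j), the step at which that cell was added to P.
  Insert 6 (step 1): P = [6];  Q = [1]
  Insert 2 (step 2): P = [2] / [6];  Q = [1] / [2]
  Insert 5 (step 3): P = [2, 5] / [6];  Q = [1, 3] / [2]
  Insert 4 (step 4): P = [2, 4] / [5] / [6];  Q = [1, 3] / [2] / [4]
  Insert 7 (step 5): P = [2, 4, 7] / [5] / [6];  Q = [1, 3, 5] / [2] / [4]
  Insert 1 (step 6): P = [1, 4, 7] / [2] / [5] / [6];  Q = [1, 3, 5] / [2] / [4] / [6]
  Insert 8 (step 7): P = [1, 4, 7, 8] / [2] / [5] / [6];  Q = [1, 3, 5, 7] / [2] / [4] / [6]
  Insert 3 (step 8): P = [1, 3, 7, 8] / [2, 4] / [5] / [6];  Q = [1, 3, 5, 7] / [2, 8] / [4] / [6]
Final shape: (4, 2, 1, 1).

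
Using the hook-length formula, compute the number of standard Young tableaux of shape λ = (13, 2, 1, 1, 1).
# SYT of shape (13, 2, 1, 1, 1) = 24192

Hook-length formula: f^λ = n! / Π hook(c), product over all cells c of the Young diagram. For λ = (13, 2, 1, 1, 1), n = 18 boxes. Hook lengths by row (left-to-right, top-to-bottom): [17, 13, 11, 10, 9, 8, 7, 6, 5, 4, 3, 2, 1]; [5, 1]; [3]; [2]; [1]. Product of hooks = 264648384000. So f^λ = 18! / 264648384000 = 6402373705728000 / 264648384000 = 24192.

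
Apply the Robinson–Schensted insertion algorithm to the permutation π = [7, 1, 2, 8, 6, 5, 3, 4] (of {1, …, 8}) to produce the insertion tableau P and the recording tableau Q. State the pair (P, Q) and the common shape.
P = [1, 2, 3, 4] / [5, 8] / [6] / [7];  Q = [1, 3, 4, 8] / [2, 5] / [6] / [7];  common shape = (4, 2, 1, 1)

Row-insert the values π_1, π_2, … into P one at a time, bumping the leftmost entry strictly greater than the inserted value down to the next row. The recording tableau Q records, in position (i, j), the step at which that cell was added to P.
  Insert 7 (step 1): P = [7];  Q = [1]
  Insert 1 (step 2): P = [1] / [7];  Q = [1] / [2]
  Insert 2 (step 3): P = [1, 2] / [7];  Q = [1, 3] / [2]
  Insert 8 (step 4): P = [1, 2, 8] / [7];  Q = [1, 3, 4] / [2]
  Insert 6 (step 5): P = [1, 2, 6] / [7, 8];  Q = [1, 3, 4] / [2, 5]
  Insert 5 (step 6): P = [1, 2, 5] / [6, 8] / [7];  Q = [1, 3, 4] / [2, 5] / [6]
  Insert 3 (step 7): P = [1, 2, 3] / [5, 8] / [6] / [7];  Q = [1, 3, 4] / [2, 5] / [6] / [7]
  Insert 4 (step 8): P = [1, 2, 3, 4] / [5, 8] / [6] / [7];  Q = [1, 3, 4, 8] / [2, 5] / [6] / [7]
Final shape: (4, 2, 1, 1).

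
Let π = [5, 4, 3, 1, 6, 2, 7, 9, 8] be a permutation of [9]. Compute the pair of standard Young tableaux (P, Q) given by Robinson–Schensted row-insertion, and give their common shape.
P = [1, 2, 7, 8] / [3, 6, 9] / [4] / [5];  Q = [1, 5, 7, 8] / [2, 6, 9] / [3] / [4];  common shape = (4, 3, 1, 1)

Row-insert the values π_1, π_2, … into P one at a time, bumping the leftmost entry strictly greater than the inserted value down to the next row. The recording tableau Q records, in position (i, j), the step at which that cell was added to P.
  Insert 5 (step 1): P = [5];  Q = [1]
  Insert 4 (step 2): P = [4] / [5];  Q = [1] / [2]
  Insert 3 (step 3): P = [3] / [4] / [5];  Q = [1] / [2] / [3]
  Insert 1 (step 4): P = [1] / [3] / [4] / [5];  Q = [1] / [2] / [3] / [4]
  Insert 6 (step 5): P = [1, 6] / [3] / [4] / [5];  Q = [1, 5] / [2] / [3] / [4]
  Insert 2 (step 6): P = [1, 2] / [3, 6] / [4] / [5];  Q = [1, 5] / [2, 6] / [3] / [4]
  Insert 7 (step 7): P = [1, 2, 7] / [3, 6] / [4] / [5];  Q = [1, 5, 7] / [2, 6] / [3] / [4]
  Insert 9 (step 8): P = [1, 2, 7, 9] / [3, 6] / [4] / [5];  Q = [1, 5, 7, 8] / [2, 6] / [3] / [4]
  Insert 8 (step 9): P = [1, 2, 7, 8] / [3, 6, 9] / [4] / [5];  Q = [1, 5, 7, 8] / [2, 6, 9] / [3] / [4]
Final shape: (4, 3, 1, 1).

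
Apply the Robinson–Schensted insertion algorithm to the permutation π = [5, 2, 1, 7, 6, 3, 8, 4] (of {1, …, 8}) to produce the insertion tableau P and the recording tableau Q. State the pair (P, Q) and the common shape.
P = [1, 3, 4] / [2, 6, 8] / [5, 7];  Q = [1, 4, 7] / [2, 5, 8] / [3, 6];  common shape = (3, 3, 2)

Row-insert the values π_1, π_2, … into P one at a time, bumping the leftmost entry strictly greater than the inserted value down to the next row. The recording tableau Q records, in position (i, j), the step at which that cell was added to P.
  Insert 5 (step 1): P = [5];  Q = [1]
  Insert 2 (step 2): P = [2] / [5];  Q = [1] / [2]
  Insert 1 (step 3): P = [1] / [2] / [5];  Q = [1] / [2] / [3]
  Insert 7 (step 4): P = [1, 7] / [2] / [5];  Q = [1, 4] / [2] / [3]
  Insert 6 (step 5): P = [1, 6] / [2, 7] / [5];  Q = [1, 4] / [2, 5] / [3]
  Insert 3 (step 6): P = [1, 3] / [2, 6] / [5, 7];  Q = [1, 4] / [2, 5] / [3, 6]
  Insert 8 (step 7): P = [1, 3, 8] / [2, 6] / [5, 7];  Q = [1, 4, 7] / [2, 5] / [3, 6]
  Insert 4 (step 8): P = [1, 3, 4] / [2, 6, 8] / [5, 7];  Q = [1, 4, 7] / [2, 5, 8] / [3, 6]
Final shape: (3, 3, 2).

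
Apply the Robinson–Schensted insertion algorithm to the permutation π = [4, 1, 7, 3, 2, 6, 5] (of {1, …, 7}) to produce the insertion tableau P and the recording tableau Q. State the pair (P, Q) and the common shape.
P = [1, 2, 5] / [3, 6] / [4, 7];  Q = [1, 3, 6] / [2, 4] / [5, 7];  common shape = (3, 2, 2)

Row-insert the values π_1, π_2, … into P one at a time, bumping the leftmost entry strictly greater than the inserted value down to the next row. The recording tableau Q records, in position (i, j), the step at which that cell was added to P.
  Insert 4 (step 1): P = [4];  Q = [1]
  Insert 1 (step 2): P = [1] / [4];  Q = [1] / [2]
  Insert 7 (step 3): P = [1, 7] / [4];  Q = [1, 3] / [2]
  Insert 3 (step 4): P = [1, 3] / [4, 7];  Q = [1, 3] / [2, 4]
  Insert 2 (step 5): P = [1, 2] / [3, 7] / [4];  Q = [1, 3] / [2, 4] / [5]
  Insert 6 (step 6): P = [1, 2, 6] / [3, 7] / [4];  Q = [1, 3, 6] / [2, 4] / [5]
  Insert 5 (step 7): P = [1, 2, 5] / [3, 6] / [4, 7];  Q = [1, 3, 6] / [2, 4] / [5, 7]
Final shape: (3, 2, 2).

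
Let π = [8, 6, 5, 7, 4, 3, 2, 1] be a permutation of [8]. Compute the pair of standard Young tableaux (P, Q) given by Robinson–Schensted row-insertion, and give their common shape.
P = [1, 7] / [2] / [3] / [4] / [5] / [6] / [8];  Q = [1, 4] / [2] / [3] / [5] / [6] / [7] / [8];  common shape = (2, 1, 1, 1, 1, 1, 1)

Row-insert the values π_1, π_2, … into P one at a time, bumping the leftmost entry strictly greater than the inserted value down to the next row. The recording tableau Q records, in position (i, j), the step at which that cell was added to P.
  Insert 8 (step 1): P = [8];  Q = [1]
  Insert 6 (step 2): P = [6] / [8];  Q = [1] / [2]
  Insert 5 (step 3): P = [5] / [6] / [8];  Q = [1] / [2] / [3]
  Insert 7 (step 4): P = [5, 7] / [6] / [8];  Q = [1, 4] / [2] / [3]
  Insert 4 (step 5): P = [4, 7] / [5] / [6] / [8];  Q = [1, 4] / [2] / [3] / [5]
  Insert 3 (step 6): P = [3, 7] / [4] / [5] / [6] / [8];  Q = [1, 4] / [2] / [3] / [5] / [6]
  Insert 2 (step 7): P = [2, 7] / [3] / [4] / [5] / [6] / [8];  Q = [1, 4] / [2] / [3] / [5] / [6] / [7]
  Insert 1 (step 8): P = [1, 7] / [2] / [3] / [4] / [5] / [6] / [8];  Q = [1, 4] / [2] / [3] / [5] / [6] / [7] / [8]
Final shape: (2, 1, 1, 1, 1, 1, 1).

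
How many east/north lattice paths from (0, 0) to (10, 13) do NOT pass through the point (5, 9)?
Number of paths = 891814

Total paths from (0, 0) to (10, 13): C(23, 10) = 1144066. Paths through (5, 9): (paths (0, 0) → (5, 9)) × (paths (5, 9) → (10, 13)) = C(14, 5) · C(9, 5) = 2002 · 126 = 252252. Avoidance count = 1144066 − 252252 = 891814.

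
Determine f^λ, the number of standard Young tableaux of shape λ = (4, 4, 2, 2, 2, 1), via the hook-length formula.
# SYT of shape (4, 4, 2, 2, 2, 1) = 100100

Hook-length formula: f^λ = n! / Π hook(c), product over all cells c of the Young diagram. For λ = (4, 4, 2, 2, 2, 1), n = 15 boxes. Hook lengths by row (left-to-right, top-to-bottom): [9, 7, 3, 2]; [8, 6, 2, 1]; [5, 3]; [4, 2]; [3, 1]; [1]. Product of hooks = 13063680. So f^λ = 15! / 13063680 = 1307674368000 / 13063680 = 100100.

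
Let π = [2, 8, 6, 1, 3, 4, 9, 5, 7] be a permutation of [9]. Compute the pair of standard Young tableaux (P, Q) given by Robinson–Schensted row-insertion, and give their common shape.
P = [1, 3, 4, 5, 7] / [2, 6, 9] / [8];  Q = [1, 2, 6, 7, 9] / [3, 5, 8] / [4];  common shape = (5, 3, 1)

Row-insert the values π_1, π_2, … into P one at a time, bumping the leftmost entry strictly greater than the inserted value down to the next row. The recording tableau Q records, in position (i, j), the step at which that cell was added to P.
  Insert 2 (step 1): P = [2];  Q = [1]
  Insert 8 (step 2): P = [2, 8];  Q = [1, 2]
  Insert 6 (step 3): P = [2, 6] / [8];  Q = [1, 2] / [3]
  Insert 1 (step 4): P = [1, 6] / [2] / [8];  Q = [1, 2] / [3] / [4]
  Insert 3 (step 5): P = [1, 3] / [2, 6] / [8];  Q = [1, 2] / [3, 5] / [4]
  Insert 4 (step 6): P = [1, 3, 4] / [2, 6] / [8];  Q = [1, 2, 6] / [3, 5] / [4]
  Insert 9 (step 7): P = [1, 3, 4, 9] / [2, 6] / [8];  Q = [1, 2, 6, 7] / [3, 5] / [4]
  Insert 5 (step 8): P = [1, 3, 4, 5] / [2, 6, 9] / [8];  Q = [1, 2, 6, 7] / [3, 5, 8] / [4]
  Insert 7 (step 9): P = [1, 3, 4, 5, 7] / [2, 6, 9] / [8];  Q = [1, 2, 6, 7, 9] / [3, 5, 8] / [4]
Final shape: (5, 3, 1).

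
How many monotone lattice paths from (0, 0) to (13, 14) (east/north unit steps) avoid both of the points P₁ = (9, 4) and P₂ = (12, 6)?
Number of paths = 19239859

Inclusion–exclusion. Total paths: C(27, 13) = 20058300. Through P₁: C(13, 9)·C(14, 4) = 715715. Through P₂: C(18, 12)·C(9, 1) = 167076. Since P₁ is strictly southwest of P₂, a monotone path through both must visit P₁ then P₂; paths through both = C(13, 9)·C(5, 3)·C(9, 1) = 64350. Avoid both = 20058300 − 715715 − 167076 + 64350 = 19239859.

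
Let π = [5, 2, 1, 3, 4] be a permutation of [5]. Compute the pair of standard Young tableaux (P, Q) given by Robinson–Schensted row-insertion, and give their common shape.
P = [1, 3, 4] / [2] / [5];  Q = [1, 4, 5] / [2] / [3];  common shape = (3, 1, 1)

Row-insert the values π_1, π_2, … into P one at a time, bumping the leftmost entry strictly greater than the inserted value down to the next row. The recording tableau Q records, in position (i, j), the step at which that cell was added to P.
  Insert 5 (step 1): P = [5];  Q = [1]
  Insert 2 (step 2): P = [2] / [5];  Q = [1] / [2]
  Insert 1 (step 3): P = [1] / [2] / [5];  Q = [1] / [2] / [3]
  Insert 3 (step 4): P = [1, 3] / [2] / [5];  Q = [1, 4] / [2] / [3]
  Insert 4 (step 5): P = [1, 3, 4] / [2] / [5];  Q = [1, 4, 5] / [2] / [3]
Final shape: (3, 1, 1).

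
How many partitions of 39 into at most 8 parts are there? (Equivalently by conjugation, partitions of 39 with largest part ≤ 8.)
p(39, parts ≤ 8) = 8588

Use the recurrence p(n, m) = p(n, m−1) + p(n−m, m): either the largest part is < m (count p(n, m−1)) or the largest part is exactly m (remove one copy of m, count p(n−m, m)). With p(0, ·) = 1 this gives p(39, parts ≤ 8) = 8588. (By conjugating Young diagrams, this also counts partitions of 39 into at most 8 parts.)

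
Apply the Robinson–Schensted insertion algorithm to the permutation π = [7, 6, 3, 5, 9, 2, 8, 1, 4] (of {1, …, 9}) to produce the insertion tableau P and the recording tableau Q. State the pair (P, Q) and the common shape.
P = [1, 4, 8] / [2, 5] / [3, 9] / [6] / [7];  Q = [1, 4, 5] / [2, 7] / [3, 9] / [6] / [8];  common shape = (3, 2, 2, 1, 1)

Row-insert the values π_1, π_2, … into P one at a time, bumping the leftmost entry strictly greater than the inserted value down to the next row. The recording tableau Q records, in position (i, j), the step at which that cell was added to P.
  Insert 7 (step 1): P = [7];  Q = [1]
  Insert 6 (step 2): P = [6] / [7];  Q = [1] / [2]
  Insert 3 (step 3): P = [3] / [6] / [7];  Q = [1] / [2] / [3]
  Insert 5 (step 4): P = [3, 5] / [6] / [7];  Q = [1, 4] / [2] / [3]
  Insert 9 (step 5): P = [3, 5, 9] / [6] / [7];  Q = [1, 4, 5] / [2] / [3]
  Insert 2 (step 6): P = [2, 5, 9] / [3] / [6] / [7];  Q = [1, 4, 5] / [2] / [3] / [6]
  Insert 8 (step 7): P = [2, 5, 8] / [3, 9] / [6] / [7];  Q = [1, 4, 5] / [2, 7] / [3] / [6]
  Insert 1 (step 8): P = [1, 5, 8] / [2, 9] / [3] / [6] / [7];  Q = [1, 4, 5] / [2, 7] / [3] / [6] / [8]
  Insert 4 (step 9): P = [1, 4, 8] / [2, 5] / [3, 9] / [6] / [7];  Q = [1, 4, 5] / [2, 7] / [3, 9] / [6] / [8]
Final shape: (3, 2, 2, 1, 1).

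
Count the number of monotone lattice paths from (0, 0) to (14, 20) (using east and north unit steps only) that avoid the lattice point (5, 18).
Number of paths = 1390124945

Total paths from (0, 0) to (14, 20): C(34, 14) = 1391975640. Paths through (5, 18): (paths (0, 0) → (5, 18)) × (paths (5, 18) → (14, 20)) = C(23, 5) · C(11, 9) = 33649 · 55 = 1850695. Avoidance count = 1391975640 − 1850695 = 1390124945.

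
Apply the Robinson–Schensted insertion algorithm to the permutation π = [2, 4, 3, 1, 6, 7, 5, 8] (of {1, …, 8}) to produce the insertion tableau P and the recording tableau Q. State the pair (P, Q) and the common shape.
P = [1, 3, 5, 7, 8] / [2, 6] / [4];  Q = [1, 2, 5, 6, 8] / [3, 7] / [4];  common shape = (5, 2, 1)

Row-insert the values π_1, π_2, … into P one at a time, bumping the leftmost entry strictly greater than the inserted value down to the next row. The recording tableau Q records, in position (i, j), the step at which that cell was added to P.
  Insert 2 (step 1): P = [2];  Q = [1]
  Insert 4 (step 2): P = [2, 4];  Q = [1, 2]
  Insert 3 (step 3): P = [2, 3] / [4];  Q = [1, 2] / [3]
  Insert 1 (step 4): P = [1, 3] / [2] / [4];  Q = [1, 2] / [3] / [4]
  Insert 6 (step 5): P = [1, 3, 6] / [2] / [4];  Q = [1, 2, 5] / [3] / [4]
  Insert 7 (step 6): P = [1, 3, 6, 7] / [2] / [4];  Q = [1, 2, 5, 6] / [3] / [4]
  Insert 5 (step 7): P = [1, 3, 5, 7] / [2, 6] / [4];  Q = [1, 2, 5, 6] / [3, 7] / [4]
  Insert 8 (step 8): P = [1, 3, 5, 7, 8] / [2, 6] / [4];  Q = [1, 2, 5, 6, 8] / [3, 7] / [4]
Final shape: (5, 2, 1).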